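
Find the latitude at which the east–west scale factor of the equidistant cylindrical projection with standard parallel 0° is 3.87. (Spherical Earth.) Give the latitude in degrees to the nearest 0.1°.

75.0°

Plate carrée: h = 1, k = sec φ along parallels.
sec φ = 3.87  ⇒  cos φ = 0.2584  ⇒  φ ≈ 75.0°.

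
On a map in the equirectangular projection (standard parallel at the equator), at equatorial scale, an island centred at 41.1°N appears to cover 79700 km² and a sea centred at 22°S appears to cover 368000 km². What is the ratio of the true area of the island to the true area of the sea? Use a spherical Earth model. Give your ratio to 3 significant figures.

0.176

Plate carrée has h = 1 and k = sec φ, giving areal scale sec φ; true area = (apparent area) · cos φ.
True area of island: 79700 × cos(41.1°) = 79700 × 0.7536 = 60060 km².
True area of sea: 368000 × cos(22°) = 368000 × 0.9272 = 341200 km².
Ratio = 60060 / 341200 ≈ 0.176.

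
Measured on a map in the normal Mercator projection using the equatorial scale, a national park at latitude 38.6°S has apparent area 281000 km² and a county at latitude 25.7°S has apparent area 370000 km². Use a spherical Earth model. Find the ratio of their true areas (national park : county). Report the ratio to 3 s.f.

0.571

Since Mercator area scale is 1/cos²φ, the true area equals the apparent area multiplied by cos²φ.
True area of national park: 281000 × cos²(38.6°) = 281000 × 0.6108 = 171600 km².
True area of county: 370000 × cos²(25.7°) = 370000 × 0.8119 = 300400 km².
Ratio = 171600 / 300400 ≈ 0.571.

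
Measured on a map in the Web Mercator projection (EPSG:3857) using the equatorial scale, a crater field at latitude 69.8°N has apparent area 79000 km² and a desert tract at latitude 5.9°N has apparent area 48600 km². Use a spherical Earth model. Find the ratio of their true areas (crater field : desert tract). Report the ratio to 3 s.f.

0.196

Since Mercator area scale is 1/cos²φ, the true area equals the apparent area multiplied by cos²φ.
True area of crater field: 79000 × cos²(69.8°) = 79000 × 0.1192 = 9419 km².
True area of desert tract: 48600 × cos²(5.9°) = 48600 × 0.9894 = 48090 km².
Ratio = 9419 / 48090 ≈ 0.196.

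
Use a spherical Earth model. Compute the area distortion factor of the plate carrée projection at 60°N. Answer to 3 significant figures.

For the equirectangular projection with φ₀ = 0 (plate carrée), h = 1 along meridians and k = sec φ along parallels.
Areal scale = h·k = 1 × sec φ; at 60°, h = 1.000, k = 2.000, so h·k = 2.000.

2.00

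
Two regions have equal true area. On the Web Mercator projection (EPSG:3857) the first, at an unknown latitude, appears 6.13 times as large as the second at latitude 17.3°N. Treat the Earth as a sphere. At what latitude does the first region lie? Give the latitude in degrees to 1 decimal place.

For equal true areas on Mercator, apparent areas scale as sec²φ, so the ratio is cos²φ₂ / cos²φ₁.
cos²φ₂ / cos²φ₁ = 6.13  ⇒  cos φ₁ = cos 17.3° / √6.13 = 0.9548/2.476 = 0.3856.
φ₁ = arccos(0.3856) ≈ 67.3°.

67.3°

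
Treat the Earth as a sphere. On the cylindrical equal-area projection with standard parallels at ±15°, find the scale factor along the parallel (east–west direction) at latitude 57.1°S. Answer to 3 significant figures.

1.78

A cylindrical equal-area projection with standard parallel φ₀ has meridian scale h = cos φ / cos φ₀ and parallel scale k = cos φ₀ / cos φ (so areas are preserved, h·k = 1).
k = cos 15° / cos 57.1° = 0.9659/0.5432 = 1.778.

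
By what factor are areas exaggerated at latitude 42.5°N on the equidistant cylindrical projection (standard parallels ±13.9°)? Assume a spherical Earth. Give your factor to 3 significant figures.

In the equirectangular projection with standard parallel φ₀ = 13.9° (x = Rλ cos φ₀, y = Rφ), meridians are true-scale (h = 1) and the parallel scale is k = cos φ₀ / cos φ.
Areal scale = h·k = 1 × cos φ₀ / cos φ; at 42.5°, h = 1.000, k = 1.317, so h·k = 1.317.

1.32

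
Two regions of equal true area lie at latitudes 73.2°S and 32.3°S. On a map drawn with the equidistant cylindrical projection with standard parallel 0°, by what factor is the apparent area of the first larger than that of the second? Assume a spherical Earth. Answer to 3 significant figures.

2.92

For the equirectangular projection with φ₀ = 0 (plate carrée), h = 1 along meridians and k = sec φ along parallels.
Areal scale at 73.2°: h·k = 1.000 × 3.460 = 3.460.
Areal scale at 32.3°: h·k = 1.000 × 1.183 = 1.183.
Ratio = 3.460/1.183 ≈ 2.92.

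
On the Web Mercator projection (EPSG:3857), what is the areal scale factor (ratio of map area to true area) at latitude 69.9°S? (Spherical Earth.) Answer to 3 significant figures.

8.47

For Mercator, h = k = sec φ (a conformal cylindrical projection has a single point scale, 1/cos φ).
Areal scale = k² = sec²φ = 1/cos²(69.9°) = 1/0.3437² = 8.467.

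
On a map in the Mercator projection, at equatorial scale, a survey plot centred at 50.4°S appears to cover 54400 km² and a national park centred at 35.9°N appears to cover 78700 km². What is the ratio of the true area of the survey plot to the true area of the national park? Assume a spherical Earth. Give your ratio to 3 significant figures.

0.428

Mercator's areal exaggeration is sec²φ; hence true area = (apparent area) · cos²φ.
True area of survey plot: 54400 × cos²(50.4°) = 54400 × 0.4063 = 22100 km².
True area of national park: 78700 × cos²(35.9°) = 78700 × 0.6562 = 51640 km².
Ratio = 22100 / 51640 ≈ 0.428.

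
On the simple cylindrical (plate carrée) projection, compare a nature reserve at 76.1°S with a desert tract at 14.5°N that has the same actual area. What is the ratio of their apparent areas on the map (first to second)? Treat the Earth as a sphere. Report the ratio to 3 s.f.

4.03

In the plate carrée (x = Rλ, y = Rφ), meridians are true-scale (h = 1) and parallels are stretched by k = sec φ.
Areal scale at 76.1°: h·k = 1.000 × 4.163 = 4.163.
Areal scale at 14.5°: h·k = 1.000 × 1.033 = 1.033.
Ratio = 4.163/1.033 ≈ 4.03.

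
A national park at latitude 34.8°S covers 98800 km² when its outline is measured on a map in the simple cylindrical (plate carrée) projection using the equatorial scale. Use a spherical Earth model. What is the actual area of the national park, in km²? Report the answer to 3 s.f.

81100 km²

In the plate carrée (x = Rλ, y = Rφ), meridians are true-scale (h = 1) and parallels are stretched by k = sec φ.
Areal scale = h·k = 1 × sec φ; at 34.8°, h = 1.000, k = 1.218, so h·k = 1.218.
True area = apparent / (areal scale) = 98800 / 1.218 ≈ 81100 km².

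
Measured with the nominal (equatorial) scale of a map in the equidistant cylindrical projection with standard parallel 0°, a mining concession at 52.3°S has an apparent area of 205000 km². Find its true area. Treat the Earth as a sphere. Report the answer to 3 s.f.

125000 km²

For the equirectangular projection with φ₀ = 0 (plate carrée), h = 1 along meridians and k = sec φ along parallels.
Areal scale = h·k = 1 × sec φ; at 52.3°, h = 1.000, k = 1.635, so h·k = 1.635.
True area = apparent / (areal scale) = 205000 / 1.635 ≈ 125000 km².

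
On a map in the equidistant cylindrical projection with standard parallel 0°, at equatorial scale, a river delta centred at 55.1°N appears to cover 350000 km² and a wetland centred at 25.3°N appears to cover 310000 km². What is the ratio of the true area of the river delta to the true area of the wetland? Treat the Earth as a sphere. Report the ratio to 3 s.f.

Plate carrée has h = 1 and k = sec φ, giving areal scale sec φ; true area = (apparent area) · cos φ.
True area of river delta: 350000 × cos(55.1°) = 350000 × 0.5721 = 200300 km².
True area of wetland: 310000 × cos(25.3°) = 310000 × 0.9041 = 280300 km².
Ratio = 200300 / 280300 ≈ 0.715.

0.715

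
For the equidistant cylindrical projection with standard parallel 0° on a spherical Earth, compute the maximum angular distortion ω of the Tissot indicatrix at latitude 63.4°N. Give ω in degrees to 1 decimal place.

For the equirectangular projection with φ₀ = 0 (plate carrée), h = 1 along meridians and k = sec φ along parallels.
At 63.4°: h = 1.000, k = 2.233; principal scales a = 2.233, b = 1.000.
sin(ω/2) = (a − b)/(a + b) = 1.233/3.233 = 0.3814, so ω = 2 arcsin(0.3814) ≈ 44.8°.

44.8°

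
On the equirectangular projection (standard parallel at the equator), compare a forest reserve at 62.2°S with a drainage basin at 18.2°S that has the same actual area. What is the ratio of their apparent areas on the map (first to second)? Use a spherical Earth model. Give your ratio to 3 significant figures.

2.04

For the equirectangular projection with φ₀ = 0 (plate carrée), h = 1 along meridians and k = sec φ along parallels.
Areal scale at 62.2°: h·k = 1.000 × 2.144 = 2.144.
Areal scale at 18.2°: h·k = 1.000 × 1.053 = 1.053.
Ratio = 2.144/1.053 ≈ 2.04.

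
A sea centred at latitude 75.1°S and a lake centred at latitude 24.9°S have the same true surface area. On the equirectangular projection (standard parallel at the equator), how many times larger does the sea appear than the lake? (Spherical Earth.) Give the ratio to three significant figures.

In the plate carrée (x = Rλ, y = Rφ), meridians are true-scale (h = 1) and parallels are stretched by k = sec φ.
Areal scale at 75.1°: h·k = 1.000 × 3.889 = 3.889.
Areal scale at 24.9°: h·k = 1.000 × 1.102 = 1.102.
Ratio = 3.889/1.102 ≈ 3.53.

3.53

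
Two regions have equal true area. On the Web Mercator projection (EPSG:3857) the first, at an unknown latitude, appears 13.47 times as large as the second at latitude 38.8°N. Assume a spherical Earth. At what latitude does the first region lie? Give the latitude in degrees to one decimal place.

Mercator areal scale is sec²φ, so apparent-area ratio = sec²φ₁ / sec²φ₂ = cos²φ₂ / cos²φ₁.
cos²φ₂ / cos²φ₁ = 13.47  ⇒  cos φ₁ = cos 38.8° / √13.47 = 0.7793/3.670 = 0.2123.
φ₁ = arccos(0.2123) ≈ 77.7°.

77.7°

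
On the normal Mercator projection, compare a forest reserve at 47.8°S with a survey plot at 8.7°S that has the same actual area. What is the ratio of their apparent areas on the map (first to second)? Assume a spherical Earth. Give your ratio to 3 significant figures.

2.17

Mercator areal scale is sec²φ.
At 47.8°: sec²(47.8°) = 1/0.6717² = 2.216.
At 8.7°: sec²(8.7°) = 1/0.9885² = 1.023.
Ratio = 2.216/1.023 = cos²(8.7°)/cos²(47.8°) ≈ 2.17.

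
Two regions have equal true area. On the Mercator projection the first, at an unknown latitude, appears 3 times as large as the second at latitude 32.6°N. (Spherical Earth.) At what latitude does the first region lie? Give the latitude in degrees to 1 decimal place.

For equal true areas on Mercator, apparent areas scale as sec²φ, so the ratio is cos²φ₂ / cos²φ₁.
cos²φ₂ / cos²φ₁ = 3  ⇒  cos φ₁ = cos 32.6° / √3 = 0.8425/1.732 = 0.4864.
φ₁ = arccos(0.4864) ≈ 60.9°.

60.9°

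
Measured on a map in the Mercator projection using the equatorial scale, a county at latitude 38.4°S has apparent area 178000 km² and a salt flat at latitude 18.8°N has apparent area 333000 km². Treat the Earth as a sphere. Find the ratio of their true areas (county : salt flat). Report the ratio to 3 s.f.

0.366

On Mercator the areal scale is sec²φ, so true area = apparent × cos²φ.
True area of county: 178000 × cos²(38.4°) = 178000 × 0.6142 = 109300 km².
True area of salt flat: 333000 × cos²(18.8°) = 333000 × 0.8961 = 298400 km².
Ratio = 109300 / 298400 ≈ 0.366.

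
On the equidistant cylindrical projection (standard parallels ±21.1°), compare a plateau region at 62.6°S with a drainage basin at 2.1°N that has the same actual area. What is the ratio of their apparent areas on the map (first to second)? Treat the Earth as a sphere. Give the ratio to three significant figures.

2.17

The equidistant cylindrical projection with φ₀ = 21.1° has h = 1 (meridians true) and k = cos φ₀ / cos φ along parallels.
Areal scale at 62.6°: h·k = 1.000 × 2.027 = 2.027.
Areal scale at 2.1°: h·k = 1.000 × 0.9336 = 0.9336.
Ratio = 2.027/0.9336 ≈ 2.17.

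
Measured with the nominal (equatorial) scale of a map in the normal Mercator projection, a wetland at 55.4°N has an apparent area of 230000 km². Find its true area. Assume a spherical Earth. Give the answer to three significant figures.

74200 km²

The Mercator projection is conformal; its linear scale factor is the same in every direction and equals sec φ = 1/cos φ.
Areal scale = k² = sec²φ = 1/cos²(55.4°) = 1/0.5678² = 3.101.
True area = apparent / (areal scale) = 230000 / 3.101 ≈ 74200 km².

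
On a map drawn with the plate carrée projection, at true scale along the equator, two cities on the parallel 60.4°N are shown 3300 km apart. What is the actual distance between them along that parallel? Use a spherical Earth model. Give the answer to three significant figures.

1630 km

Plate carrée maps x = Rλ, y = Rφ. The meridian scale is h = 1 and the parallel scale is k = 1/cos φ = sec φ.
Along the parallel at 60.4°, map distances are exaggerated by k = sec 60.4° = 2.025.
True distance = 3300 / 2.025 = 3300 × cos 60.4° ≈ 1630 km.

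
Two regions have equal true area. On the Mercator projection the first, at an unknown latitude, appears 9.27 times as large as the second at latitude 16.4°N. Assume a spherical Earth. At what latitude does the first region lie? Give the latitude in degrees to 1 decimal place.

For equal true areas on Mercator, apparent areas scale as sec²φ, so the ratio is cos²φ₂ / cos²φ₁.
cos²φ₂ / cos²φ₁ = 9.27  ⇒  cos φ₁ = cos 16.4° / √9.27 = 0.9593/3.045 = 0.3151.
φ₁ = arccos(0.3151) ≈ 71.6°.

71.6°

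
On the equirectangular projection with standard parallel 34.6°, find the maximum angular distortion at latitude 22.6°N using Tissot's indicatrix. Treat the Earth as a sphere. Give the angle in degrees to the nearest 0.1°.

With standard parallel φ₀ = 34.6°, the equirectangular projection gives x = Rλ cos φ₀, y = Rφ, so h = 1 and k = cos 34.6° / cos φ.
At 22.6°: h = 1.000, k = 0.8916; principal scales a = 1.000, b = 0.8916.
sin(ω/2) = (a − b)/(a + b) = 0.1084/1.892 = 0.05730, so ω = 2 arcsin(0.05730) ≈ 6.6°.

6.6°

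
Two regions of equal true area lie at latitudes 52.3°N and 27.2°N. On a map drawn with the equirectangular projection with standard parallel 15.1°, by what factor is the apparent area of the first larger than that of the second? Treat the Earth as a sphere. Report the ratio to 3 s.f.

With standard parallel φ₀ = 15.1°, the equirectangular projection gives x = Rλ cos φ₀, y = Rφ, so h = 1 and k = cos 15.1° / cos φ.
Areal scale at 52.3°: h·k = 1.000 × 1.579 = 1.579.
Areal scale at 27.2°: h·k = 1.000 × 1.086 = 1.086.
Ratio = 1.579/1.086 ≈ 1.45.

1.45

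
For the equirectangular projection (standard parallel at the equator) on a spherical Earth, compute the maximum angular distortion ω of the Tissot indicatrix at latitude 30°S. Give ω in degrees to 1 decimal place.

8.2°

In the plate carrée (x = Rλ, y = Rφ), meridians are true-scale (h = 1) and parallels are stretched by k = sec φ.
At 30°: h = 1.000, k = 1.155; principal scales a = 1.155, b = 1.000.
sin(ω/2) = (a − b)/(a + b) = 0.1547/2.155 = 0.07180, so ω = 2 arcsin(0.07180) ≈ 8.2°.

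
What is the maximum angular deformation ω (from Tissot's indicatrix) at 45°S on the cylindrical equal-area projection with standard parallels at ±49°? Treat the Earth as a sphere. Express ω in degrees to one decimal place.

8.6°

A cylindrical equal-area projection with standard parallel φ₀ has meridian scale h = cos φ / cos φ₀ and parallel scale k = cos φ₀ / cos φ (so areas are preserved, h·k = 1).
At 45°: h = 1.078, k = 0.9278; principal scales a = 1.078, b = 0.9278.
sin(ω/2) = (a − b)/(a + b) = 0.1500/2.006 = 0.07479, so ω = 2 arcsin(0.07479) ≈ 8.6°.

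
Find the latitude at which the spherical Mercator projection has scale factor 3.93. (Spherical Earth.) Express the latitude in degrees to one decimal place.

Mercator scale is k = sec φ = 1/cos φ.
1/cos φ = 3.93  ⇒  cos φ = 0.2545  ⇒  φ = arccos(0.2545) ≈ 75.3°.

75.3°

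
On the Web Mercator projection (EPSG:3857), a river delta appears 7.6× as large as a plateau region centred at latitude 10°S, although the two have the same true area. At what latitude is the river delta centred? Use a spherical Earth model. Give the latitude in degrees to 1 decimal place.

Mercator areal scale is sec²φ, so apparent-area ratio = sec²φ₁ / sec²φ₂ = cos²φ₂ / cos²φ₁.
cos²φ₂ / cos²φ₁ = 7.6  ⇒  cos φ₁ = cos 10° / √7.6 = 0.9848/2.757 = 0.3572.
φ₁ = arccos(0.3572) ≈ 69.1°.

69.1°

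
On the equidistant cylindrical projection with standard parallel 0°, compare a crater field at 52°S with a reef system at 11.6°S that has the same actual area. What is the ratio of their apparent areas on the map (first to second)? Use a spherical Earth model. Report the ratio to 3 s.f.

1.59

For the equirectangular projection with φ₀ = 0 (plate carrée), h = 1 along meridians and k = sec φ along parallels.
Areal scale at 52°: h·k = 1.000 × 1.624 = 1.624.
Areal scale at 11.6°: h·k = 1.000 × 1.021 = 1.021.
Ratio = 1.624/1.021 ≈ 1.59.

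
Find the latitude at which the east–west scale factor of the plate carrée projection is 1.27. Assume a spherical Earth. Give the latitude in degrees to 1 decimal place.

Plate carrée: h = 1, k = sec φ along parallels.
sec φ = 1.27  ⇒  cos φ = 0.7874  ⇒  φ ≈ 38.1°.

38.1°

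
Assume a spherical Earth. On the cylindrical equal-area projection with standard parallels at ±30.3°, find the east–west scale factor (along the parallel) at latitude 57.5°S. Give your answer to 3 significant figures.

1.61

Cylindrical equal-area (φ₀ = 30.3°): h = cos φ / cos 30.3° along meridians, k = cos 30.3° / cos φ along parallels; h·k = 1.
k = cos 30.3° / cos 57.5° = 0.8634/0.5373 = 1.607.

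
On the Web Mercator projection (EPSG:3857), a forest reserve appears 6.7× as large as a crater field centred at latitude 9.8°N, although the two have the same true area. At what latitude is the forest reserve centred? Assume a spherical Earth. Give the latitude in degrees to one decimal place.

For equal true areas on Mercator, apparent areas scale as sec²φ, so the ratio is cos²φ₂ / cos²φ₁.
cos²φ₂ / cos²φ₁ = 6.7  ⇒  cos φ₁ = cos 9.8° / √6.7 = 0.9854/2.588 = 0.3807.
φ₁ = arccos(0.3807) ≈ 67.6°.

67.6°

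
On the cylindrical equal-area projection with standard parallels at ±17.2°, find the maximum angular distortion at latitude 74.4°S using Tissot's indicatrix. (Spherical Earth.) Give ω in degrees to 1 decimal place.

117.1°

A cylindrical equal-area projection with standard parallel φ₀ has meridian scale h = cos φ / cos φ₀ and parallel scale k = cos φ₀ / cos φ (so areas are preserved, h·k = 1).
At 74.4°: h = 0.2815, k = 3.552; principal scales a = 3.552, b = 0.2815.
sin(ω/2) = (a − b)/(a + b) = 3.271/3.834 = 0.8531, so ω = 2 arcsin(0.8531) ≈ 117.1°.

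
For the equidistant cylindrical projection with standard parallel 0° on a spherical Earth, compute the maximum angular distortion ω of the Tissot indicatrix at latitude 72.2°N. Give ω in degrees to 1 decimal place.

64.2°

In the plate carrée (x = Rλ, y = Rφ), meridians are true-scale (h = 1) and parallels are stretched by k = sec φ.
At 72.2°: h = 1.000, k = 3.271; principal scales a = 3.271, b = 1.000.
sin(ω/2) = (a − b)/(a + b) = 2.271/4.271 = 0.5318, so ω = 2 arcsin(0.5318) ≈ 64.2°.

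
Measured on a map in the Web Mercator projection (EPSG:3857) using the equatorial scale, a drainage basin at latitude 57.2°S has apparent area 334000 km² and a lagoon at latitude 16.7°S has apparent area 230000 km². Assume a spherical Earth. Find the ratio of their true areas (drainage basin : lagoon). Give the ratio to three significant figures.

Since Mercator area scale is 1/cos²φ, the true area equals the apparent area multiplied by cos²φ.
True area of drainage basin: 334000 × cos²(57.2°) = 334000 × 0.2934 = 98010 km².
True area of lagoon: 230000 × cos²(16.7°) = 230000 × 0.9174 = 211000 km².
Ratio = 98010 / 211000 ≈ 0.464.

0.464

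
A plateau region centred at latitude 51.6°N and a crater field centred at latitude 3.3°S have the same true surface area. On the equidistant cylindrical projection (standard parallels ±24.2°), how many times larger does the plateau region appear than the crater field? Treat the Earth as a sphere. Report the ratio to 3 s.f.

1.61

In the equirectangular projection with standard parallel φ₀ = 24.2° (x = Rλ cos φ₀, y = Rφ), meridians are true-scale (h = 1) and the parallel scale is k = cos φ₀ / cos φ.
Areal scale at 51.6°: h·k = 1.000 × 1.468 = 1.468.
Areal scale at 3.3°: h·k = 1.000 × 0.9136 = 0.9136.
Ratio = 1.468/0.9136 ≈ 1.61.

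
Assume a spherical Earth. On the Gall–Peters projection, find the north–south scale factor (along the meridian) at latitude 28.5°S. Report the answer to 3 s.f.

The Gall–Peters projection is cylindrical equal-area with φ₀ = 45°. For cylindrical equal-area with standard parallel φ₀, h = cos φ / cos φ₀ and k = cos φ₀ / cos φ, so h·k = 1.
h = cos 28.5° / cos 45° = 0.8788/0.7071 = 1.243.

1.24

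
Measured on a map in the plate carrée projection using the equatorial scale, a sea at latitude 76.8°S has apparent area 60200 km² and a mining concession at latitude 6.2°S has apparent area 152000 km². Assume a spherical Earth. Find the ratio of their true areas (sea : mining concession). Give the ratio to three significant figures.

0.0910

Plate carrée has h = 1 and k = sec φ, giving areal scale sec φ; true area = (apparent area) · cos φ.
True area of sea: 60200 × cos(76.8°) = 60200 × 0.2284 = 13750 km².
True area of mining concession: 152000 × cos(6.2°) = 152000 × 0.9942 = 151100 km².
Ratio = 13750 / 151100 ≈ 0.0910.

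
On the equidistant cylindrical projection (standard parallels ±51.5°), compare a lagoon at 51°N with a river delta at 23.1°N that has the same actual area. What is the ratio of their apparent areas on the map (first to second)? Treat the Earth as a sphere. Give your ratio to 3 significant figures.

1.46

With standard parallel φ₀ = 51.5°, the equirectangular projection gives x = Rλ cos φ₀, y = Rφ, so h = 1 and k = cos 51.5° / cos φ.
Areal scale at 51°: h·k = 1.000 × 0.9892 = 0.9892.
Areal scale at 23.1°: h·k = 1.000 × 0.6768 = 0.6768.
Ratio = 0.9892/0.6768 ≈ 1.46.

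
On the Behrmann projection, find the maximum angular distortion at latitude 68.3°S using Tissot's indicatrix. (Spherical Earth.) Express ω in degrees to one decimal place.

87.5°

The Behrmann projection is cylindrical equal-area with φ₀ = 30°. Cylindrical equal-area (φ₀ = 30°): h = cos φ / cos 30° along meridians, k = cos 30° / cos φ along parallels; h·k = 1.
At 68.3°: h = 0.4269, k = 2.342; principal scales a = 2.342, b = 0.4269.
sin(ω/2) = (a − b)/(a + b) = 1.915/2.769 = 0.6916, so ω = 2 arcsin(0.6916) ≈ 87.5°.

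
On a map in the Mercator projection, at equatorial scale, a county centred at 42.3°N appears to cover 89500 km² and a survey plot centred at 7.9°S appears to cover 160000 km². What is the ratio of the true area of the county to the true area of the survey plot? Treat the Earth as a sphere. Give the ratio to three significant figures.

0.312

Since Mercator area scale is 1/cos²φ, the true area equals the apparent area multiplied by cos²φ.
True area of county: 89500 × cos²(42.3°) = 89500 × 0.5471 = 48960 km².
True area of survey plot: 160000 × cos²(7.9°) = 160000 × 0.9811 = 157000 km².
Ratio = 48960 / 157000 ≈ 0.312.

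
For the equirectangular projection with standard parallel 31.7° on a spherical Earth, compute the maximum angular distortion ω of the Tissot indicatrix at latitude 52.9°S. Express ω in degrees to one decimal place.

19.6°

In the equirectangular projection with standard parallel φ₀ = 31.7° (x = Rλ cos φ₀, y = Rφ), meridians are true-scale (h = 1) and the parallel scale is k = cos φ₀ / cos φ.
At 52.9°: h = 1.000, k = 1.410; principal scales a = 1.410, b = 1.000.
sin(ω/2) = (a − b)/(a + b) = 0.4105/2.410 = 0.1703, so ω = 2 arcsin(0.1703) ≈ 19.6°.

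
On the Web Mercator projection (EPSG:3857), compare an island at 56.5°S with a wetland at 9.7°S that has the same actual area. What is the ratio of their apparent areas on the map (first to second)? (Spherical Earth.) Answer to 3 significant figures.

3.19

On Mercator, area is exaggerated by sec²φ = 1/cos²φ.
At 56.5°: sec²(56.5°) = 1/0.5519² = 3.283.
At 9.7°: sec²(9.7°) = 1/0.9857² = 1.029.
Ratio = 3.283/1.029 = cos²(9.7°)/cos²(56.5°) ≈ 3.19.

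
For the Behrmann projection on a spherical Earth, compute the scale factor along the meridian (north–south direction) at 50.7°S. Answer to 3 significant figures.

The Behrmann projection is cylindrical equal-area with φ₀ = 30°. For cylindrical equal-area with standard parallel φ₀, h = cos φ / cos φ₀ and k = cos φ₀ / cos φ, so h·k = 1.
h = cos 50.7° / cos 30° = 0.6334/0.8660 = 0.7314.

0.731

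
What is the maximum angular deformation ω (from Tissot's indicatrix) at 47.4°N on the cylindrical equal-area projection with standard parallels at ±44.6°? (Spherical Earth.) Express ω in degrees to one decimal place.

Cylindrical equal-area (φ₀ = 44.6°): h = cos φ / cos 44.6° along meridians, k = cos 44.6° / cos φ along parallels; h·k = 1.
At 47.4°: h = 0.9506, k = 1.052; principal scales a = 1.052, b = 0.9506.
sin(ω/2) = (a − b)/(a + b) = 0.1013/2.003 = 0.05058, so ω = 2 arcsin(0.05058) ≈ 5.8°.

5.8°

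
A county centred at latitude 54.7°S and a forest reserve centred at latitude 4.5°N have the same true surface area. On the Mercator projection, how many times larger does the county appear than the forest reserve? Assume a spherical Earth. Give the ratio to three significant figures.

2.98

Mercator areal scale is sec²φ.
At 54.7°: sec²(54.7°) = 1/0.5779² = 2.995.
At 4.5°: sec²(4.5°) = 1/0.9969² = 1.006.
Ratio = 2.995/1.006 = cos²(4.5°)/cos²(54.7°) ≈ 2.98.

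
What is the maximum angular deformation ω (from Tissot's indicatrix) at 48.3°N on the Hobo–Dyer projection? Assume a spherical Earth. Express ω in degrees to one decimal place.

20.1°

Hobo–Dyer is a cylindrical equal-area projection with standard parallels at ±37.5°. A cylindrical equal-area projection with standard parallel φ₀ has meridian scale h = cos φ / cos φ₀ and parallel scale k = cos φ₀ / cos φ (so areas are preserved, h·k = 1).
At 48.3°: h = 0.8385, k = 1.193; principal scales a = 1.193, b = 0.8385.
sin(ω/2) = (a − b)/(a + b) = 0.3541/2.031 = 0.1743, so ω = 2 arcsin(0.1743) ≈ 20.1°.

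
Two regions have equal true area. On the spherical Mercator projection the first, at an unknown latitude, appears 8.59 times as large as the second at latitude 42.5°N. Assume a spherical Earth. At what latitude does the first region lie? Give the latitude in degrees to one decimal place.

75.4°

On Mercator, (apparent₁)/(apparent₂) = sec²φ₁ / sec²φ₂ when true areas are equal.
cos²φ₂ / cos²φ₁ = 8.59  ⇒  cos φ₁ = cos 42.5° / √8.59 = 0.7373/2.931 = 0.2516.
φ₁ = arccos(0.2516) ≈ 75.4°.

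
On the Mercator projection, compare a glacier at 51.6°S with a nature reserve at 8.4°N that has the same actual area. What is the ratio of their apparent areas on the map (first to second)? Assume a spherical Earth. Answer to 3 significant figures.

On Mercator, area is exaggerated by sec²φ = 1/cos²φ.
At 51.6°: sec²(51.6°) = 1/0.6211² = 2.592.
At 8.4°: sec²(8.4°) = 1/0.9893² = 1.022.
Ratio = 2.592/1.022 = cos²(8.4°)/cos²(51.6°) ≈ 2.54.

2.54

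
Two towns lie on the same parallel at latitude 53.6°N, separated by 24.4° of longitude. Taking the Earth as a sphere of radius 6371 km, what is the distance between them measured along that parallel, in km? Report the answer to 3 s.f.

Arc length along a parallel = R cos φ · Δλ (with Δλ in radians).
= 6371 × cos 53.6° × (24.4° × π/180) = 6371 × 0.5934 × 0.4259 ≈ 1610 km.

1610 km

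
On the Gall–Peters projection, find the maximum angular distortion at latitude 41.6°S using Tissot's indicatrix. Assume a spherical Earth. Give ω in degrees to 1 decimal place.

Gall–Peters is a cylindrical equal-area projection with standard parallels at ±45°. A cylindrical equal-area projection with standard parallel φ₀ has meridian scale h = cos φ / cos φ₀ and parallel scale k = cos φ₀ / cos φ (so areas are preserved, h·k = 1).
At 41.6°: h = 1.058, k = 0.9456; principal scales a = 1.058, b = 0.9456.
sin(ω/2) = (a − b)/(a + b) = 0.1120/2.003 = 0.05589, so ω = 2 arcsin(0.05589) ≈ 6.4°.

6.4°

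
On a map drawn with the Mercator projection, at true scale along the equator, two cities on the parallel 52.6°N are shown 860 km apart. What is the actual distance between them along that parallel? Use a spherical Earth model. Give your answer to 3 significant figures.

Mercator is conformal, so the point scale is isotropic: h = k = sec φ = 1/cos φ.
Along the parallel at 52.6°, map distances are exaggerated by k = sec 52.6° = 1.646.
True distance = 860 / 1.646 = 860 × cos 52.6° ≈ 522 km.

522 km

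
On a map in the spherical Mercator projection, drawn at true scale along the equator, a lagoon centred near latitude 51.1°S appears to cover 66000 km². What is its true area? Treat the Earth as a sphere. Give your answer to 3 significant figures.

For Mercator, h = k = sec φ (a conformal cylindrical projection has a single point scale, 1/cos φ).
Areal scale = k² = sec²φ = 1/cos²(51.1°) = 1/0.6280² = 2.536.
True area = apparent / (areal scale) = 66000 / 2.536 ≈ 26000 km².

26000 km²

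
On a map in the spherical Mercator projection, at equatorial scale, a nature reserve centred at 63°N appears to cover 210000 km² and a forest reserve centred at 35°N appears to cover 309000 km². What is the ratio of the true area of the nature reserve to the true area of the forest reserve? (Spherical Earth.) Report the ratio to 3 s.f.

On Mercator the areal scale is sec²φ, so true area = apparent × cos²φ.
True area of nature reserve: 210000 × cos²(63°) = 210000 × 0.2061 = 43280 km².
True area of forest reserve: 309000 × cos²(35°) = 309000 × 0.6710 = 207300 km².
Ratio = 43280 / 207300 ≈ 0.209.

0.209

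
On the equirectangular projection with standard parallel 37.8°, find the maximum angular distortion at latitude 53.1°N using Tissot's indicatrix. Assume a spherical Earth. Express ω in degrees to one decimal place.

15.7°

The equidistant cylindrical projection with φ₀ = 37.8° has h = 1 (meridians true) and k = cos φ₀ / cos φ along parallels.
At 53.1°: h = 1.000, k = 1.316; principal scales a = 1.316, b = 1.000.
sin(ω/2) = (a − b)/(a + b) = 0.3160/2.316 = 0.1364, so ω = 2 arcsin(0.1364) ≈ 15.7°.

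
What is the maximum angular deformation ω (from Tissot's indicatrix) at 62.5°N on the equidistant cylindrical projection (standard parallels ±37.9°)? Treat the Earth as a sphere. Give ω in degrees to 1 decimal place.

30.3°

With standard parallel φ₀ = 37.9°, the equirectangular projection gives x = Rλ cos φ₀, y = Rφ, so h = 1 and k = cos 37.9° / cos φ.
At 62.5°: h = 1.000, k = 1.709; principal scales a = 1.709, b = 1.000.
sin(ω/2) = (a − b)/(a + b) = 0.7089/2.709 = 0.2617, so ω = 2 arcsin(0.2617) ≈ 30.3°.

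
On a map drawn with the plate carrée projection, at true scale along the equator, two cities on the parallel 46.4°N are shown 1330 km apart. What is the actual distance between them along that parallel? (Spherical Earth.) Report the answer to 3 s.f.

917 km

For the equirectangular projection with φ₀ = 0 (plate carrée), h = 1 along meridians and k = sec φ along parallels.
Along the parallel at 46.4°, map distances are exaggerated by k = sec 46.4° = 1.450.
True distance = 1330 / 1.450 = 1330 × cos 46.4° ≈ 917 km.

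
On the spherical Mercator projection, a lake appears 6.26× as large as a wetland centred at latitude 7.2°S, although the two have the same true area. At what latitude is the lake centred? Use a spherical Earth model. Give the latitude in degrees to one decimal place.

For equal true areas on Mercator, apparent areas scale as sec²φ, so the ratio is cos²φ₂ / cos²φ₁.
cos²φ₂ / cos²φ₁ = 6.26  ⇒  cos φ₁ = cos 7.2° / √6.26 = 0.9921/2.502 = 0.3965.
φ₁ = arccos(0.3965) ≈ 66.6°.

66.6°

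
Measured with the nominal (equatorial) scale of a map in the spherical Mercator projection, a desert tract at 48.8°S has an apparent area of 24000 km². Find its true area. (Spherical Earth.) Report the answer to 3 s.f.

10400 km²

For Mercator, h = k = sec φ (a conformal cylindrical projection has a single point scale, 1/cos φ).
Areal scale = k² = sec²φ = 1/cos²(48.8°) = 1/0.6587² = 2.305.
True area = apparent / (areal scale) = 24000 / 2.305 ≈ 10400 km².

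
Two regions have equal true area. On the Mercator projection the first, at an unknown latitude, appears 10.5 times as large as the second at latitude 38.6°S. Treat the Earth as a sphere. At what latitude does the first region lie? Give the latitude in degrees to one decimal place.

76.0°

On Mercator, (apparent₁)/(apparent₂) = sec²φ₁ / sec²φ₂ when true areas are equal.
cos²φ₂ / cos²φ₁ = 10.5  ⇒  cos φ₁ = cos 38.6° / √10.5 = 0.7815/3.240 = 0.2412.
φ₁ = arccos(0.2412) ≈ 76.0°.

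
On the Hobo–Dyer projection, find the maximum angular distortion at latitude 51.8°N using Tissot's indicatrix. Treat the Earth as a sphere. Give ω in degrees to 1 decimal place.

28.3°

The Hobo–Dyer projection is cylindrical equal-area with φ₀ = 37.5°. Cylindrical equal-area (φ₀ = 37.5°): h = cos φ / cos 37.5° along meridians, k = cos 37.5° / cos φ along parallels; h·k = 1.
At 51.8°: h = 0.7795, k = 1.283; principal scales a = 1.283, b = 0.7795.
sin(ω/2) = (a − b)/(a + b) = 0.5034/2.062 = 0.2441, so ω = 2 arcsin(0.2441) ≈ 28.3°.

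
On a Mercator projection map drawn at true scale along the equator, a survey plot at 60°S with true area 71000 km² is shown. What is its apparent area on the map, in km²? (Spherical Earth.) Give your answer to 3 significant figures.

The Mercator projection is conformal; its linear scale factor is the same in every direction and equals sec φ = 1/cos φ.
Areal scale = k² = sec²φ = 1/cos²(60°) = 1/0.5000² = 4.000.
Apparent area = 71000 × 4.000 ≈ 284000 km².

284000 km²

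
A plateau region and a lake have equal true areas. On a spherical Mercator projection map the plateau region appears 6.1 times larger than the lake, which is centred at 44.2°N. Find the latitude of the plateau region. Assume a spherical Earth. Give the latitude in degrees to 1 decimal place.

73.1°

Mercator areal scale is sec²φ, so apparent-area ratio = sec²φ₁ / sec²φ₂ = cos²φ₂ / cos²φ₁.
cos²φ₂ / cos²φ₁ = 6.1  ⇒  cos φ₁ = cos 44.2° / √6.1 = 0.7169/2.470 = 0.2903.
φ₁ = arccos(0.2903) ≈ 73.1°.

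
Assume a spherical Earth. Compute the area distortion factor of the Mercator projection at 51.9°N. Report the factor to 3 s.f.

2.63

Mercator is conformal, so the point scale is isotropic: h = k = sec φ = 1/cos φ.
Areal scale = k² = sec²φ = 1/cos²(51.9°) = 1/0.6170² = 2.627.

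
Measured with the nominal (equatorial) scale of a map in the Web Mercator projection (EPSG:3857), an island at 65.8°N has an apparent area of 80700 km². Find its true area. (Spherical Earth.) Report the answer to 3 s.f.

Mercator is conformal, so the point scale is isotropic: h = k = sec φ = 1/cos φ.
Areal scale = k² = sec²φ = 1/cos²(65.8°) = 1/0.4099² = 5.951.
True area = apparent / (areal scale) = 80700 / 5.951 ≈ 13600 km².

13600 km²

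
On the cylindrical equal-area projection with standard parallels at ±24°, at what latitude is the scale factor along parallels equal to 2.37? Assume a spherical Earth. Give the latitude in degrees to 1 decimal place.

For cylindrical equal-area with standard parallel φ₀, h = cos φ / cos φ₀ and k = cos φ₀ / cos φ, so h·k = 1.
k = cos φ₀ / cos φ = 2.37  ⇒  cos φ = cos 24° / 2.37 = 0.3855.
φ = arccos(0.3855) ≈ 67.3°.

67.3°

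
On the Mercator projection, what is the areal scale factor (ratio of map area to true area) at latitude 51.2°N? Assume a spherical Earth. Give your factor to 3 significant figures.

The Mercator projection is conformal; its linear scale factor is the same in every direction and equals sec φ = 1/cos φ.
Areal scale = k² = sec²φ = 1/cos²(51.2°) = 1/0.6266² = 2.547.

2.55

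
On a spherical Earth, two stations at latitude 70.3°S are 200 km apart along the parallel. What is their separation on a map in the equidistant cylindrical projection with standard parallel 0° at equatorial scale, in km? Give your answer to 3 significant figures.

593 km

For the equirectangular projection with φ₀ = 0 (plate carrée), h = 1 along meridians and k = sec φ along parallels.
Along the parallel, k = sec 70.3° = 1/0.3371 = 2.967.
Map distance = 200 × 2.967 ≈ 593 km.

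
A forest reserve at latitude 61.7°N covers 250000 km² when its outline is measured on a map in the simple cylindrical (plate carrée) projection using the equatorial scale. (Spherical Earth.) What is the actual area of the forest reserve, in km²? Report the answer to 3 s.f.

In the plate carrée (x = Rλ, y = Rφ), meridians are true-scale (h = 1) and parallels are stretched by k = sec φ.
Areal scale = h·k = 1 × sec φ; at 61.7°, h = 1.000, k = 2.109, so h·k = 2.109.
True area = apparent / (areal scale) = 250000 / 2.109 ≈ 119000 km².

119000 km²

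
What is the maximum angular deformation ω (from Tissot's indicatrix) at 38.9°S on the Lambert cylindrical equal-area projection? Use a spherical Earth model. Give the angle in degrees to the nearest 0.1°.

The Lambert cylindrical equal-area projection is the cylindrical equal-area projection with its standard parallel at the equator (φ₀ = 0). A cylindrical equal-area projection with standard parallel φ₀ has meridian scale h = cos φ / cos φ₀ and parallel scale k = cos φ₀ / cos φ (so areas are preserved, h·k = 1).
At 38.9°: h = 0.7782, k = 1.285; principal scales a = 1.285, b = 0.7782.
sin(ω/2) = (a − b)/(a + b) = 0.5067/2.063 = 0.2456, so ω = 2 arcsin(0.2456) ≈ 28.4°.

28.4°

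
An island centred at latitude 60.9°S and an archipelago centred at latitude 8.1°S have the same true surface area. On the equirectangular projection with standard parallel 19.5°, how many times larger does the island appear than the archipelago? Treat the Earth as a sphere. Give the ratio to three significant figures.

2.04

In the equirectangular projection with standard parallel φ₀ = 19.5° (x = Rλ cos φ₀, y = Rφ), meridians are true-scale (h = 1) and the parallel scale is k = cos φ₀ / cos φ.
Areal scale at 60.9°: h·k = 1.000 × 1.938 = 1.938.
Areal scale at 8.1°: h·k = 1.000 × 0.9521 = 0.9521.
Ratio = 1.938/0.9521 ≈ 2.04.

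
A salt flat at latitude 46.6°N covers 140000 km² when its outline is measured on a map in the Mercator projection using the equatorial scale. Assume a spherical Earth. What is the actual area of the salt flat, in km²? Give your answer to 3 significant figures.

66100 km²

Mercator is conformal, so the point scale is isotropic: h = k = sec φ = 1/cos φ.
Areal scale = k² = sec²φ = 1/cos²(46.6°) = 1/0.6871² = 2.118.
True area = apparent / (areal scale) = 140000 / 2.118 ≈ 66100 km².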